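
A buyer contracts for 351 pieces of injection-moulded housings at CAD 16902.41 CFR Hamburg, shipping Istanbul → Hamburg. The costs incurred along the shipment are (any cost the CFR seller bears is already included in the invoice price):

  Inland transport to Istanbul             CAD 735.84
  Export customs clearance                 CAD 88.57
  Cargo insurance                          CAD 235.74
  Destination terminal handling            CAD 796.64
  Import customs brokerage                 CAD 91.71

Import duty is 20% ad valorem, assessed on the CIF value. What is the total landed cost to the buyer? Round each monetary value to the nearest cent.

CFR: the seller pays costs through ocean freight to the destination port, but not insurance.
Already in the invoice (seller's account under CFR): inland to port, export clearance — exclude.
CIF value = CFR price + insurance = 16902.41 + 235.74 = 17138.15
Import duty = 17138.15 × 20% = 3427.63
Buyer bears: insurance 235.74 + destination terminal 796.64 + brokerage 91.71 + duty 3427.63 = 4551.72
Landed cost = invoice 16902.41 + 4551.72 = 21454.13

Total landed cost: CAD 21454.13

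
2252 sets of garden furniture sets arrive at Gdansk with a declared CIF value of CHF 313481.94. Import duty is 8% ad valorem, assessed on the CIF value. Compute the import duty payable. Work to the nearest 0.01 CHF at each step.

Import duty = 313481.94 × 8% = 25078.56

Import duty: CHF 25078.56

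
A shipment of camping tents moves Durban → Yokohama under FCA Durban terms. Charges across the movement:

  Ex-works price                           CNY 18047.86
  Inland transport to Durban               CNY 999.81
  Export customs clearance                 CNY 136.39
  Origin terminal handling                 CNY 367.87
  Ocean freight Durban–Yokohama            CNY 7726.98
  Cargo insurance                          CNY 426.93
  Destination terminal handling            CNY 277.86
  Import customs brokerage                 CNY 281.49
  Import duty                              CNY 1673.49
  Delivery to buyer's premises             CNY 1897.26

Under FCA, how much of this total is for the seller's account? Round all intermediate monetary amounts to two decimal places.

Seller's account: CNY 19184.06

FCA: the seller delivers export-cleared goods to the carrier; the buyer bears costs from that point.
Seller's account: goods 18047.86 + inland to port 999.81 + export clearance 136.39 = 19184.06
Buyer's account: origin terminal 367.87 + freight 7726.98 + insurance 426.93 + destination terminal 277.86 + brokerage 281.49 + duty 1673.49 + delivery 1897.26 = 12651.88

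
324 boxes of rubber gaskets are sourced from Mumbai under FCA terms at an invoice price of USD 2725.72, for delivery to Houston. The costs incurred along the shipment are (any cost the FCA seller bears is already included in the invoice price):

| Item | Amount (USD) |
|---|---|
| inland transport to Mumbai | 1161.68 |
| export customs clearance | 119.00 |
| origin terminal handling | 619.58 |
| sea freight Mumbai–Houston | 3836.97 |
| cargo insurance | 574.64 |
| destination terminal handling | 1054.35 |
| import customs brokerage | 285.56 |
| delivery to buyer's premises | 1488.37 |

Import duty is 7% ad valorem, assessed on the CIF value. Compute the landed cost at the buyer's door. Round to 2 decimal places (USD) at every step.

Total landed cost: USD 11128.17

FCA: the seller delivers export-cleared goods to the carrier; the buyer bears costs from that point.
Already in the invoice (seller's account under FCA): inland to port, export clearance — exclude.
CIF value = FCA price + origin terminal + freight + insurance = 2725.72 + 619.58 + 3836.97 + 574.64 = 7756.91
Import duty = 7756.91 × 7% = 542.98
Buyer bears: origin terminal 619.58 + freight 3836.97 + insurance 574.64 + destination terminal 1054.35 + brokerage 285.56 + delivery 1488.37 + duty 542.98 = 8402.45
Landed cost = invoice 2725.72 + 8402.45 = 11128.17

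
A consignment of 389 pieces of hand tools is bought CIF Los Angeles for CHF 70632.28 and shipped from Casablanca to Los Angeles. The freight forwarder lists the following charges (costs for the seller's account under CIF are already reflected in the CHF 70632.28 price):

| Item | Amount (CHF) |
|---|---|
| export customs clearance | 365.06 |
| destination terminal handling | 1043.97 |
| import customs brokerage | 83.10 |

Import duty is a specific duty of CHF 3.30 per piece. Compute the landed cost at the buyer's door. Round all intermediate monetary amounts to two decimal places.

Total landed cost: CHF 73043.05

CIF: the seller pays costs through ocean freight and marine insurance to the destination port.
Already in the invoice (seller's account under CIF): export clearance — exclude.
The CIF price already equals the CIF value: 70632.28
Import duty = 389 × 3.30 = 1283.70
Buyer bears: destination terminal 1043.97 + brokerage 83.10 + duty 1283.70 = 2410.77
Landed cost = invoice 70632.28 + 2410.77 = 73043.05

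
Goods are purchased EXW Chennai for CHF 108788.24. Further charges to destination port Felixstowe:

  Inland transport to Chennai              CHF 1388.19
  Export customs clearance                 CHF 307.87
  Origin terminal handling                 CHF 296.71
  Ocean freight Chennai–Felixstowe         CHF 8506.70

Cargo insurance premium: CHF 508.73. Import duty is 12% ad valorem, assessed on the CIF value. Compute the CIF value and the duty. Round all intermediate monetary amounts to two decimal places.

CIF = EXW price + pre-shipment costs + freight + insurance
CIF = 108788.24 + 1388.19 + 307.87 + 296.71 + 8506.70 + 508.73 = 119796.44
Import duty = 119796.44 × 12% = 14375.57

CIF value: CHF 119796.44; import duty: CHF 14375.57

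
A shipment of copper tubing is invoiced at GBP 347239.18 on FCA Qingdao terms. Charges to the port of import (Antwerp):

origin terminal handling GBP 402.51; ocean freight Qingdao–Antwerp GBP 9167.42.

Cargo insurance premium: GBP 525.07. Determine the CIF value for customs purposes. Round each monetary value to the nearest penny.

CIF = FCA price + pre-shipment costs + freight + insurance
CIF = 347239.18 + 402.51 + 9167.42 + 525.07 = 357334.18

CIF value: GBP 357334.18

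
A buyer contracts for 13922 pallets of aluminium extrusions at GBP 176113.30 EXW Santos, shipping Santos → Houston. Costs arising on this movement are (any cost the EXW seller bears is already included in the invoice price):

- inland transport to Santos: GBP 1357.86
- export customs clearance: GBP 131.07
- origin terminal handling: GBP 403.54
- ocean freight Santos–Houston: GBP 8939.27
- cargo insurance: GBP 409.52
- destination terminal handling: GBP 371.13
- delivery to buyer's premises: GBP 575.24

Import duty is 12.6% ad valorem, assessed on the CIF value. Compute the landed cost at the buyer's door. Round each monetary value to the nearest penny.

Total landed cost: GBP 211907.60

EXW: the seller makes goods available at their premises; the buyer bears all onward costs.
CIF value = EXW price + inland to port + export clearance + origin terminal + freight + insurance = 176113.30 + 1357.86 + 131.07 + 403.54 + 8939.27 + 409.52 = 187354.56
Import duty = 187354.56 × 12.6% = 23606.67
Buyer bears: inland to port 1357.86 + export clearance 131.07 + origin terminal 403.54 + freight 8939.27 + insurance 409.52 + destination terminal 371.13 + delivery 575.24 + duty 23606.67 = 35794.30
Landed cost = invoice 176113.30 + 35794.30 = 211907.60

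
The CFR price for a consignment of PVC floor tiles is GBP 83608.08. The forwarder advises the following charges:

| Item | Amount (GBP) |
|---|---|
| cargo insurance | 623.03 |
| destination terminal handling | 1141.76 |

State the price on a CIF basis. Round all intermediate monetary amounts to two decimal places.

Not relevant to the conversion: destination terminal — on the buyer under both terms; not part of either seller's price.
From CFR to CIF, the seller additionally bears: insurance.
CIF price = 83608.08 + 623.03 = 84231.11

CIF price: GBP 84231.11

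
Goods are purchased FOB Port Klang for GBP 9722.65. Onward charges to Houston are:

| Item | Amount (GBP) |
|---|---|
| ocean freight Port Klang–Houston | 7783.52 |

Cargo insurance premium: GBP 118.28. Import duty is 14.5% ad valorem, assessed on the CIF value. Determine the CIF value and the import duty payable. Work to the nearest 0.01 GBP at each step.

CIF value: GBP 17624.45; import duty: GBP 2555.55

CIF = FOB price + freight + insurance
CIF = 9722.65 + 7783.52 + 118.28 = 17624.45
Import duty = 17624.45 × 14.5% = 2555.55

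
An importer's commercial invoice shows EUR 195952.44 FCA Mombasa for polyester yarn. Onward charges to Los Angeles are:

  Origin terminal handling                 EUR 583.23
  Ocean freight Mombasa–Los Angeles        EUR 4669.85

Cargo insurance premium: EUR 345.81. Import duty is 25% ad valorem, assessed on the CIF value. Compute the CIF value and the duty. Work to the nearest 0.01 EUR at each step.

CIF = FCA price + pre-shipment costs + freight + insurance
CIF = 195952.44 + 583.23 + 4669.85 + 345.81 = 201551.33
Import duty = 201551.33 × 25% = 50387.83

CIF value: EUR 201551.33; import duty: EUR 50387.83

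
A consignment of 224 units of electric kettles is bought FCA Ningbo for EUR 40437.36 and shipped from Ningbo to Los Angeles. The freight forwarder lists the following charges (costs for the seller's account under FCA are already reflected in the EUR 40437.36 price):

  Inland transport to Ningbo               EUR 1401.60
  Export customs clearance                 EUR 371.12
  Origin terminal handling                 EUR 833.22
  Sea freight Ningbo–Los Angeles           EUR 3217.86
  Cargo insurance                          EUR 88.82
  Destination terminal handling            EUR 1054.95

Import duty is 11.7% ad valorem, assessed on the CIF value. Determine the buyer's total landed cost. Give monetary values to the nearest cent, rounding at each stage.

FCA: the seller delivers export-cleared goods to the carrier; the buyer bears costs from that point.
Already in the invoice (seller's account under FCA): inland to port, export clearance — exclude.
CIF value = FCA price + origin terminal + freight + insurance = 40437.36 + 833.22 + 3217.86 + 88.82 = 44577.26
Import duty = 44577.26 × 11.7% = 5215.54
Buyer bears: origin terminal 833.22 + freight 3217.86 + insurance 88.82 + destination terminal 1054.95 + duty 5215.54 = 10410.39
Landed cost = invoice 40437.36 + 10410.39 = 50847.75

Total landed cost: EUR 50847.75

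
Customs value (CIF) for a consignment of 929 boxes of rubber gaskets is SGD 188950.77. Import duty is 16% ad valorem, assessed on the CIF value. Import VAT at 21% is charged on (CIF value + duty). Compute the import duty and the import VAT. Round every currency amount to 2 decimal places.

Import duty: SGD 30232.12; import VAT: SGD 46028.41

Import duty = 188950.77 × 16% = 30232.12
VAT base = CIF + duty = 188950.77 + 30232.12 = 219182.89
Import VAT = 219182.89 × 21% = 46028.41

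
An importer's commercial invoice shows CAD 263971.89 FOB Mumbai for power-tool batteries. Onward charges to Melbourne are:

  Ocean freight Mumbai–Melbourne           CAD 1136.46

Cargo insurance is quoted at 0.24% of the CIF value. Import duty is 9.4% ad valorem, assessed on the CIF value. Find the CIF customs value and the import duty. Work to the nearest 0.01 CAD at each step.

Let C be the CIF value. C = FOB price + freight + 0.24% × C
C − 0.24% × C = 263971.89 + 1136.46
0.9976 × C = 265108.35
C = 265108.35 / 0.9976 = 265746.14
Insurance premium = 0.24% × 265746.14 = 637.79
Import duty = 265746.14 × 9.4% = 24980.14

CIF value: CAD 265746.14; import duty: CAD 24980.14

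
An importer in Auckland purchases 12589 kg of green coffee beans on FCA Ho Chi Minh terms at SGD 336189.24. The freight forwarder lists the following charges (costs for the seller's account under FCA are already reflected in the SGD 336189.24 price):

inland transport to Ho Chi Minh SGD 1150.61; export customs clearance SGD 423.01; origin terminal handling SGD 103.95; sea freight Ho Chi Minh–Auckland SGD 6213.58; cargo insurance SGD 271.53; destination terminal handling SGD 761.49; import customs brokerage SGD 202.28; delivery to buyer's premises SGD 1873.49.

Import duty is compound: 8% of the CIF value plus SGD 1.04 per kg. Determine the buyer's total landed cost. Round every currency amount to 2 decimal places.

FCA: the seller delivers export-cleared goods to the carrier; the buyer bears costs from that point.
Already in the invoice (seller's account under FCA): inland to port, export clearance — exclude.
CIF value = FCA price + origin terminal + freight + insurance = 336189.24 + 103.95 + 6213.58 + 271.53 = 342778.30
Ad valorem component: 342778.30 × 8% = 27422.26
Specific component: 12589 × 1.04 = 13092.56
Import duty = 27422.26 + 13092.56 = 40514.82
Buyer bears: origin terminal 103.95 + freight 6213.58 + insurance 271.53 + destination terminal 761.49 + brokerage 202.28 + delivery 1873.49 + duty 40514.82 = 49941.14
Landed cost = invoice 336189.24 + 49941.14 = 386130.38

Total landed cost: SGD 386130.38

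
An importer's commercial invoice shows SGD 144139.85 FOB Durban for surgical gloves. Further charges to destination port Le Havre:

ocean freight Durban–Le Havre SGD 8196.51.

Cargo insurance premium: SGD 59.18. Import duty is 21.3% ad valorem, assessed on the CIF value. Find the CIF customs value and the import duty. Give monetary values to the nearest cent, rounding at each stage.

CIF value: SGD 152395.54; import duty: SGD 32460.25

CIF = FOB price + freight + insurance
CIF = 144139.85 + 8196.51 + 59.18 = 152395.54
Import duty = 152395.54 × 21.3% = 32460.25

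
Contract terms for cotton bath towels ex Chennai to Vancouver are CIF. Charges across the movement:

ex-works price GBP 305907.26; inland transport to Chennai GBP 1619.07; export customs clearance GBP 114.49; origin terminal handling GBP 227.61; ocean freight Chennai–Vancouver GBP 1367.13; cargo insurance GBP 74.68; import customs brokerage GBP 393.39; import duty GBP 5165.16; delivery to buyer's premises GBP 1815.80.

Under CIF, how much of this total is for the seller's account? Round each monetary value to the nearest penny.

CIF: the seller pays costs through ocean freight and marine insurance to the destination port.
Seller's account: goods 305907.26 + inland to port 1619.07 + export clearance 114.49 + origin terminal 227.61 + freight 1367.13 + insurance 74.68 = 309310.24
Buyer's account: brokerage 393.39 + duty 5165.16 + delivery 1815.80 = 7374.35

Seller's account: GBP 309310.24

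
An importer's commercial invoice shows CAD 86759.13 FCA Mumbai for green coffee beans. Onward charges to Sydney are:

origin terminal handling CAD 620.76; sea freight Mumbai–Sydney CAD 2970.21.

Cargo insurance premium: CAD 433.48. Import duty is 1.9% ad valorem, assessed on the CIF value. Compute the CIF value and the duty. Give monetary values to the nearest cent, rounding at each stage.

CIF value: CAD 90783.58; import duty: CAD 1724.89

CIF = FCA price + pre-shipment costs + freight + insurance
CIF = 86759.13 + 620.76 + 2970.21 + 433.48 = 90783.58
Import duty = 90783.58 × 1.9% = 1724.89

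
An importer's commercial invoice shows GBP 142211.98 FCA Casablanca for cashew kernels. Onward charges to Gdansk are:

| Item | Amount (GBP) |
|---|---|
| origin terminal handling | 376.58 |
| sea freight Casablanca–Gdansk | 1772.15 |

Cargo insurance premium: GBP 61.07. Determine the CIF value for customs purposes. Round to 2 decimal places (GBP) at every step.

CIF = FCA price + pre-shipment costs + freight + insurance
CIF = 142211.98 + 376.58 + 1772.15 + 61.07 = 144421.78

CIF value: GBP 144421.78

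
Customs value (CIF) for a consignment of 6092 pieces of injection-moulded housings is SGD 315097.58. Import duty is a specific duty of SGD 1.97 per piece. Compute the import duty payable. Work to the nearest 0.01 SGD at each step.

Import duty = 6092 × 1.97 = 12001.24

Import duty: SGD 12001.24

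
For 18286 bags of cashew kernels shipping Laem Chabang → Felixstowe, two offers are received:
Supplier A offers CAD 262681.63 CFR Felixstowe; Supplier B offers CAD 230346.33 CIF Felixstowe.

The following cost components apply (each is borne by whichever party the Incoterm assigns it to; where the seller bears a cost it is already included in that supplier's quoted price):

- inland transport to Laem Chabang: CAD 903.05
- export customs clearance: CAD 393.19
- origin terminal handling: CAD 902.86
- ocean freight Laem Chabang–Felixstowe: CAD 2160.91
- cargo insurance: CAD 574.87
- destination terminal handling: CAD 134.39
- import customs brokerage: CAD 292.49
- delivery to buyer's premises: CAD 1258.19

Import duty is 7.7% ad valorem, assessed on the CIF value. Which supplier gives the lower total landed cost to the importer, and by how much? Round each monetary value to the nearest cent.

Supplier A (CFR):
CIF value = CFR price + insurance = 262681.63 + 574.87 = 263256.50
Import duty = 263256.50 × 7.7% = 20270.75
Buyer bears (A): 574.87 + 134.39 + 292.49 + 1258.19 = 2259.94
Landed cost (A) = invoice 262681.63 + 2259.94 + duty 20270.75 = 285212.32
Supplier B (CIF):
The CIF price already equals the CIF value: 230346.33
Import duty = 230346.33 × 7.7% = 17736.67
Buyer bears (B): 134.39 + 292.49 + 1258.19 = 1685.07
Landed cost (B) = invoice 230346.33 + 1685.07 + duty 17736.67 = 249768.07
Difference = |285212.32 − 249768.07| = 35444.25

Supplier B is cheaper by CAD 35444.25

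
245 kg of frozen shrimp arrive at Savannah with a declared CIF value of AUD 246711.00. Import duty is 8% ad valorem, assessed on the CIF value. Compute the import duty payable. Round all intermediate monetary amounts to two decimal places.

Import duty = 246711.00 × 8% = 19736.88

Import duty: AUD 19736.88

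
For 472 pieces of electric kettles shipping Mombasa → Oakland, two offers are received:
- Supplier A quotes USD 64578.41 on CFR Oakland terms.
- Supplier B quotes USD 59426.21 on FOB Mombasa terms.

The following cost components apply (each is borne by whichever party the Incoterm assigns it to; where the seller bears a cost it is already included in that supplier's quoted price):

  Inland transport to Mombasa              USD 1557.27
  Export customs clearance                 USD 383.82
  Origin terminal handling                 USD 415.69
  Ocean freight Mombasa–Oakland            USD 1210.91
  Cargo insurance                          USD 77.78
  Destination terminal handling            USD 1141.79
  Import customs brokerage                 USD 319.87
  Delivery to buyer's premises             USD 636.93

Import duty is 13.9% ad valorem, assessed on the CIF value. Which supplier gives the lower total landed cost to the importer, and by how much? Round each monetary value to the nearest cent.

Supplier B is cheaper by USD 4489.13

Supplier A (CFR):
CIF value = CFR price + insurance = 64578.41 + 77.78 = 64656.19
Import duty = 64656.19 × 13.9% = 8987.21
Buyer bears (A): 77.78 + 1141.79 + 319.87 + 636.93 = 2176.37
Landed cost (A) = invoice 64578.41 + 2176.37 + duty 8987.21 = 75741.99
Supplier B (FOB):
CIF value = FOB price + freight + insurance = 59426.21 + 1210.91 + 77.78 = 60714.90
Import duty = 60714.90 × 13.9% = 8439.37
Buyer bears (B): 1210.91 + 77.78 + 1141.79 + 319.87 + 636.93 = 3387.28
Landed cost (B) = invoice 59426.21 + 3387.28 + duty 8439.37 = 71252.86
Difference = |75741.99 − 71252.86| = 4489.13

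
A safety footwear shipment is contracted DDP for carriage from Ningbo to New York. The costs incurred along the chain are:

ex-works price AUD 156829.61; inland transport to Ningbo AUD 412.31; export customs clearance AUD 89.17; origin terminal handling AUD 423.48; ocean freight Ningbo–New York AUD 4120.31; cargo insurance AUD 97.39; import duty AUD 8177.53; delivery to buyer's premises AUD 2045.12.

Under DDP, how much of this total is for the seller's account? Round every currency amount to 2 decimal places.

DDP: the seller bears all costs including import duty.
Seller's account: goods 156829.61 + inland to port 412.31 + export clearance 89.17 + origin terminal 423.48 + freight 4120.31 + insurance 97.39 + duty 8177.53 + delivery 2045.12 = 172194.92
Buyer's account: 0.00

Seller's account: AUD 172194.92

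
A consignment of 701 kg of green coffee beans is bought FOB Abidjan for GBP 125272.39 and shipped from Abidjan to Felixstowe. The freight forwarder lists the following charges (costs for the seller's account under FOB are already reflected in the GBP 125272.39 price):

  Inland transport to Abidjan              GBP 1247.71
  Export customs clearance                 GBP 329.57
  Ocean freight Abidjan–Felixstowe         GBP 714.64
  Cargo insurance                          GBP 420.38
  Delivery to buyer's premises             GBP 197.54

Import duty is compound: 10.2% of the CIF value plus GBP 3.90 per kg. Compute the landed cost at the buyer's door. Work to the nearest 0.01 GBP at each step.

FOB: the seller bears costs until goods are on board at the origin port; the buyer bears freight, insurance and all costs thereafter.
Already in the invoice (seller's account under FOB): inland to port, export clearance — exclude.
CIF value = FOB price + freight + insurance = 125272.39 + 714.64 + 420.38 = 126407.41
Ad valorem component: 126407.41 × 10.2% = 12893.56
Specific component: 701 × 3.90 = 2733.90
Import duty = 12893.56 + 2733.90 = 15627.46
Buyer bears: freight 714.64 + insurance 420.38 + delivery 197.54 + duty 15627.46 = 16960.02
Landed cost = invoice 125272.39 + 16960.02 = 142232.41

Total landed cost: GBP 142232.41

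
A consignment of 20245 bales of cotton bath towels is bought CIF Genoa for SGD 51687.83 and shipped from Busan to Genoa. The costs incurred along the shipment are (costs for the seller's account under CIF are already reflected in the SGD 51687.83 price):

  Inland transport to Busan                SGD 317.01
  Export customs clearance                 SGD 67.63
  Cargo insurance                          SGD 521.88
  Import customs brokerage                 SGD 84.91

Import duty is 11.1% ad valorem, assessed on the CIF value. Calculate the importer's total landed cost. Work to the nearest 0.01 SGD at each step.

Total landed cost: SGD 57510.09

CIF: the seller pays costs through ocean freight and marine insurance to the destination port.
Already in the invoice (seller's account under CIF): inland to port, export clearance, insurance — exclude.
The CIF price already equals the CIF value: 51687.83
Import duty = 51687.83 × 11.1% = 5737.35
Buyer bears: brokerage 84.91 + duty 5737.35 = 5822.26
Landed cost = invoice 51687.83 + 5822.26 = 57510.09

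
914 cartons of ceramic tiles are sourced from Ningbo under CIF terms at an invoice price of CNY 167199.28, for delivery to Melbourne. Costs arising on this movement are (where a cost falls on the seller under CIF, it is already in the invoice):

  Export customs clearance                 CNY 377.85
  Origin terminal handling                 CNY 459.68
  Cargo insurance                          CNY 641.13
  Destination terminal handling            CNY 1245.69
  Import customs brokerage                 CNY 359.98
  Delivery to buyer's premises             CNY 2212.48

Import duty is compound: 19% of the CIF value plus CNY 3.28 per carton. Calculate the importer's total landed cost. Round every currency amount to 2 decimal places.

Total landed cost: CNY 205783.21

CIF: the seller pays costs through ocean freight and marine insurance to the destination port.
Already in the invoice (seller's account under CIF): export clearance, origin terminal, insurance — exclude.
The CIF price already equals the CIF value: 167199.28
Ad valorem component: 167199.28 × 19% = 31767.86
Specific component: 914 × 3.28 = 2997.92
Import duty = 31767.86 + 2997.92 = 34765.78
Buyer bears: destination terminal 1245.69 + brokerage 359.98 + delivery 2212.48 + duty 34765.78 = 38583.93
Landed cost = invoice 167199.28 + 38583.93 = 205783.21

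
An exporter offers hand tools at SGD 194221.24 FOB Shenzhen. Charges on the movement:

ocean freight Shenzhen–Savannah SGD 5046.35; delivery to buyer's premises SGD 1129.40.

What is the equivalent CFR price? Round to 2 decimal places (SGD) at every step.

CFR price: SGD 199267.59

Not relevant to the conversion: delivery — on the buyer under both terms; not part of either seller's price.
From FOB to CFR, the seller additionally bears: freight.
CFR price = 194221.24 + 5046.35 = 199267.59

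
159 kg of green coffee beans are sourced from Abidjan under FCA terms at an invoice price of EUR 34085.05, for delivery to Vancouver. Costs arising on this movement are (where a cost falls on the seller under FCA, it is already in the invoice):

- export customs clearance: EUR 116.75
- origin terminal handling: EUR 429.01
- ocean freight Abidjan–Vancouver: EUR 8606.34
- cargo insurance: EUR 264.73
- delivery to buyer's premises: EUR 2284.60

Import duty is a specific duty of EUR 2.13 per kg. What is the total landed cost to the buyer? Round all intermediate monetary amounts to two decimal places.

FCA: the seller delivers export-cleared goods to the carrier; the buyer bears costs from that point.
Already in the invoice (seller's account under FCA): export clearance — exclude.
CIF value = FCA price + origin terminal + freight + insurance = 34085.05 + 429.01 + 8606.34 + 264.73 = 43385.13
Import duty = 159 × 2.13 = 338.67
Buyer bears: origin terminal 429.01 + freight 8606.34 + insurance 264.73 + delivery 2284.60 + duty 338.67 = 11923.35
Landed cost = invoice 34085.05 + 11923.35 = 46008.40

Total landed cost: EUR 46008.40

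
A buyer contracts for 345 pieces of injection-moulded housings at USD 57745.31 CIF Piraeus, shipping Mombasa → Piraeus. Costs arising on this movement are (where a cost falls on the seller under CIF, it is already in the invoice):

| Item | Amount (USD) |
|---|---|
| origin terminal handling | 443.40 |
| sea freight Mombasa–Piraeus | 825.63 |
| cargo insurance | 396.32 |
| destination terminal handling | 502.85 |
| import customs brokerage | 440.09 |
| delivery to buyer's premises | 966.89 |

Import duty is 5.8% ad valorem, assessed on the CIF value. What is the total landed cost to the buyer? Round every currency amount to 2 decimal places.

Total landed cost: USD 63004.37

CIF: the seller pays costs through ocean freight and marine insurance to the destination port.
Already in the invoice (seller's account under CIF): origin terminal, freight, insurance — exclude.
The CIF price already equals the CIF value: 57745.31
Import duty = 57745.31 × 5.8% = 3349.23
Buyer bears: destination terminal 502.85 + brokerage 440.09 + delivery 966.89 + duty 3349.23 = 5259.06
Landed cost = invoice 57745.31 + 5259.06 = 63004.37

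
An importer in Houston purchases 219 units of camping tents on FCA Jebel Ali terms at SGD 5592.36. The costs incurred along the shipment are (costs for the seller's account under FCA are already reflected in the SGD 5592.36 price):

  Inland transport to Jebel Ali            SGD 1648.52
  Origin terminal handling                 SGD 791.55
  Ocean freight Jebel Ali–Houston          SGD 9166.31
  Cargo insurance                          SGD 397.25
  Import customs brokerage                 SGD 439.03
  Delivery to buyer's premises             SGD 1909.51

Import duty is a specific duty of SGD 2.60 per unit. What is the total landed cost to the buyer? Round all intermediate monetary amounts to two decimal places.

Total landed cost: SGD 18865.41

FCA: the seller delivers export-cleared goods to the carrier; the buyer bears costs from that point.
Already in the invoice (seller's account under FCA): inland to port — exclude.
CIF value = FCA price + origin terminal + freight + insurance = 5592.36 + 791.55 + 9166.31 + 397.25 = 15947.47
Import duty = 219 × 2.60 = 569.40
Buyer bears: origin terminal 791.55 + freight 9166.31 + insurance 397.25 + brokerage 439.03 + delivery 1909.51 + duty 569.40 = 13273.05
Landed cost = invoice 5592.36 + 13273.05 = 18865.41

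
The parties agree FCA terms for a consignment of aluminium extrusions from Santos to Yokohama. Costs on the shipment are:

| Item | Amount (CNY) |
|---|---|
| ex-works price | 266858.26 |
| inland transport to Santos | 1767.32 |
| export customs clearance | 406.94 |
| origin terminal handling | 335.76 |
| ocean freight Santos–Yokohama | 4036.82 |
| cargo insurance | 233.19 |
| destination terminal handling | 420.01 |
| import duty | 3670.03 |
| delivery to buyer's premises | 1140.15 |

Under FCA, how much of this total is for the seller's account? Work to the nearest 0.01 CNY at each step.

Seller's account: CNY 269032.52

FCA: the seller delivers export-cleared goods to the carrier; the buyer bears costs from that point.
Seller's account: goods 266858.26 + inland to port 1767.32 + export clearance 406.94 = 269032.52
Buyer's account: origin terminal 335.76 + freight 4036.82 + insurance 233.19 + destination terminal 420.01 + duty 3670.03 + delivery 1140.15 = 9835.96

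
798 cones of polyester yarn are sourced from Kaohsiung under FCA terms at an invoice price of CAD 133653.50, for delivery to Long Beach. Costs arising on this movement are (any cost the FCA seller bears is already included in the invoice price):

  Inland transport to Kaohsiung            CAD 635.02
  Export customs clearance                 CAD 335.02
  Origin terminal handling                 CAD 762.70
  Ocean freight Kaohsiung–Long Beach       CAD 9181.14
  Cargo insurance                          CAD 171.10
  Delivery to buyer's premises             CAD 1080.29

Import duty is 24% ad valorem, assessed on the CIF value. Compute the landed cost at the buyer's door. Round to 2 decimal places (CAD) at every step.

FCA: the seller delivers export-cleared goods to the carrier; the buyer bears costs from that point.
Already in the invoice (seller's account under FCA): inland to port, export clearance — exclude.
CIF value = FCA price + origin terminal + freight + insurance = 133653.50 + 762.70 + 9181.14 + 171.10 = 143768.44
Import duty = 143768.44 × 24% = 34504.43
Buyer bears: origin terminal 762.70 + freight 9181.14 + insurance 171.10 + delivery 1080.29 + duty 34504.43 = 45699.66
Landed cost = invoice 133653.50 + 45699.66 = 179353.16

Total landed cost: CAD 179353.16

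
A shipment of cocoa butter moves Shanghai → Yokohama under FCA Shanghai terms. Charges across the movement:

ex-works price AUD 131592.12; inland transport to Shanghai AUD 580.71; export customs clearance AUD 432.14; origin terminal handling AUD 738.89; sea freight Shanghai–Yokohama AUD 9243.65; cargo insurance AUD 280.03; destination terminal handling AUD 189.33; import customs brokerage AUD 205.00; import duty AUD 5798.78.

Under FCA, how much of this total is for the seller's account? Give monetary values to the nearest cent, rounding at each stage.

FCA: the seller delivers export-cleared goods to the carrier; the buyer bears costs from that point.
Seller's account: goods 131592.12 + inland to port 580.71 + export clearance 432.14 = 132604.97
Buyer's account: origin terminal 738.89 + freight 9243.65 + insurance 280.03 + destination terminal 189.33 + brokerage 205.00 + duty 5798.78 = 16455.68

Seller's account: AUD 132604.97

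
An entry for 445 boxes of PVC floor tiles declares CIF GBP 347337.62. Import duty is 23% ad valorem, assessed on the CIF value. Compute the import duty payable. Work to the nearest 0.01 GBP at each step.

Import duty: GBP 79887.65

Import duty = 347337.62 × 23% = 79887.65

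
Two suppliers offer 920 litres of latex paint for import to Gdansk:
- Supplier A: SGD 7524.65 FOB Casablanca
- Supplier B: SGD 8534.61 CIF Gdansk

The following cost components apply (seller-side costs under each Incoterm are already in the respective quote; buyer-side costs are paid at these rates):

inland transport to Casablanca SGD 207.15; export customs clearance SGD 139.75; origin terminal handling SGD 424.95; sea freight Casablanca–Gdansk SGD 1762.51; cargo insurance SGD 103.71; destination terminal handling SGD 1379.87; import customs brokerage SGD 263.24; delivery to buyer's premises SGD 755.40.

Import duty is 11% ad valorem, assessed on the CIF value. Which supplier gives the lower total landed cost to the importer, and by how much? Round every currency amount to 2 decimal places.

Supplier A (FOB):
CIF value = FOB price + freight + insurance = 7524.65 + 1762.51 + 103.71 = 9390.87
Import duty = 9390.87 × 11% = 1033.00
Buyer bears (A): 1762.51 + 103.71 + 1379.87 + 263.24 + 755.40 = 4264.73
Landed cost (A) = invoice 7524.65 + 4264.73 + duty 1033.00 = 12822.38
Supplier B (CIF):
The CIF price already equals the CIF value: 8534.61
Import duty = 8534.61 × 11% = 938.81
Buyer bears (B): 1379.87 + 263.24 + 755.40 = 2398.51
Landed cost (B) = invoice 8534.61 + 2398.51 + duty 938.81 = 11871.93
Difference = |12822.38 − 11871.93| = 950.45

Supplier B is cheaper by SGD 950.45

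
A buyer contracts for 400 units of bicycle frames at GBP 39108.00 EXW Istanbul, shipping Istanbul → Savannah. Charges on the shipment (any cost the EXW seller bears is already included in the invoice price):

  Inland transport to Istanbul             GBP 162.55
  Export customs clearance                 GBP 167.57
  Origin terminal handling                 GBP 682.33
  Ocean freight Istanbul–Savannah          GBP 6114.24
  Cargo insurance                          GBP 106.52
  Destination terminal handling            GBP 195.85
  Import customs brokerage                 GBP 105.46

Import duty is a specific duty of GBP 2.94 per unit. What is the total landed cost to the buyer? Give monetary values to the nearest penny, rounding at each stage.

EXW: the seller makes goods available at their premises; the buyer bears all onward costs.
CIF value = EXW price + inland to port + export clearance + origin terminal + freight + insurance = 39108.00 + 162.55 + 167.57 + 682.33 + 6114.24 + 106.52 = 46341.21
Import duty = 400 × 2.94 = 1176.00
Buyer bears: inland to port 162.55 + export clearance 167.57 + origin terminal 682.33 + freight 6114.24 + insurance 106.52 + destination terminal 195.85 + brokerage 105.46 + duty 1176.00 = 8710.52
Landed cost = invoice 39108.00 + 8710.52 = 47818.52

Total landed cost: GBP 47818.52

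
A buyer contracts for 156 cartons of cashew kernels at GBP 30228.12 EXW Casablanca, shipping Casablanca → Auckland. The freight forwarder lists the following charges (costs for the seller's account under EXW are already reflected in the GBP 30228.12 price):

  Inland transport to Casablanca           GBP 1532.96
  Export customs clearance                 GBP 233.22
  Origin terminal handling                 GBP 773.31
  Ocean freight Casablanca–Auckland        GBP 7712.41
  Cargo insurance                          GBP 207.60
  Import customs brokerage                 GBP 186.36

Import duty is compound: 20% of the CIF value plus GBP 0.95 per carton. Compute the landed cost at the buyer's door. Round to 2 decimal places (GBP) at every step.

EXW: the seller makes goods available at their premises; the buyer bears all onward costs.
CIF value = EXW price + inland to port + export clearance + origin terminal + freight + insurance = 30228.12 + 1532.96 + 233.22 + 773.31 + 7712.41 + 207.60 = 40687.62
Ad valorem component: 40687.62 × 20% = 8137.52
Specific component: 156 × 0.95 = 148.20
Import duty = 8137.52 + 148.20 = 8285.72
Buyer bears: inland to port 1532.96 + export clearance 233.22 + origin terminal 773.31 + freight 7712.41 + insurance 207.60 + brokerage 186.36 + duty 8285.72 = 18931.58
Landed cost = invoice 30228.12 + 18931.58 = 49159.70

Total landed cost: GBP 49159.70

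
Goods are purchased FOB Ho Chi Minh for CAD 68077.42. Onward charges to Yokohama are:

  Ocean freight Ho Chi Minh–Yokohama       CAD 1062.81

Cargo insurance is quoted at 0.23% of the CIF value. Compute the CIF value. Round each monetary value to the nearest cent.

CIF value: CAD 69299.62

Let C be the CIF value. C = FOB price + freight + 0.23% × C
C − 0.23% × C = 68077.42 + 1062.81
0.9977 × C = 69140.23
C = 69140.23 / 0.9977 = 69299.62
Insurance premium = 0.23% × 69299.62 = 159.39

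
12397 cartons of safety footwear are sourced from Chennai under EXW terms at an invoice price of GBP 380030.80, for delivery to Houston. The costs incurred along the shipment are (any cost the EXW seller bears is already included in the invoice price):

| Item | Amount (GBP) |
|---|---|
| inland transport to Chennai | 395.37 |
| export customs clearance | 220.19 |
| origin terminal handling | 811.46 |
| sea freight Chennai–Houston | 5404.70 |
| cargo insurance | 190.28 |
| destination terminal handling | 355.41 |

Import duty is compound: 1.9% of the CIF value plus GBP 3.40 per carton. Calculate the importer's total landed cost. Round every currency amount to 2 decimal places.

Total landed cost: GBP 436912.01

EXW: the seller makes goods available at their premises; the buyer bears all onward costs.
CIF value = EXW price + inland to port + export clearance + origin terminal + freight + insurance = 380030.80 + 395.37 + 220.19 + 811.46 + 5404.70 + 190.28 = 387052.80
Ad valorem component: 387052.80 × 1.9% = 7354.00
Specific component: 12397 × 3.40 = 42149.80
Import duty = 7354.00 + 42149.80 = 49503.80
Buyer bears: inland to port 395.37 + export clearance 220.19 + origin terminal 811.46 + freight 5404.70 + insurance 190.28 + destination terminal 355.41 + duty 49503.80 = 56881.21
Landed cost = invoice 380030.80 + 56881.21 = 436912.01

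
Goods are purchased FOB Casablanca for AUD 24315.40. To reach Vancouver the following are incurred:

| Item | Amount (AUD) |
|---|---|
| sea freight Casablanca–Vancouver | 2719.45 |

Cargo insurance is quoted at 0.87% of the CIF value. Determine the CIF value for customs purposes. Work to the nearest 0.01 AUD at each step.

CIF value: AUD 27272.12

Let C be the CIF value. C = FOB price + freight + 0.87% × C
C − 0.87% × C = 24315.40 + 2719.45
0.9913 × C = 27034.85
C = 27034.85 / 0.9913 = 27272.12
Insurance premium = 0.87% × 27272.12 = 237.27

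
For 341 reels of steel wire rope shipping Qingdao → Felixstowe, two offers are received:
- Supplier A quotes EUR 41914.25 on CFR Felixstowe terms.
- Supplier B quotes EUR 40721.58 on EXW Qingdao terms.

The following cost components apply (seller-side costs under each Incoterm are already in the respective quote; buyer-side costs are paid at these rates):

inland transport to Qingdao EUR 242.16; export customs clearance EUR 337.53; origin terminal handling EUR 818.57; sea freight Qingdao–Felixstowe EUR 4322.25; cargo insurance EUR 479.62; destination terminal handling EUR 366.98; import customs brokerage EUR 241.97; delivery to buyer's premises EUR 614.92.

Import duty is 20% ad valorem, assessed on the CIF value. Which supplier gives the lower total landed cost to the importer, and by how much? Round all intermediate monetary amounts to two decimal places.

Supplier A is cheaper by EUR 5433.41

Supplier A (CFR):
CIF value = CFR price + insurance = 41914.25 + 479.62 = 42393.87
Import duty = 42393.87 × 20% = 8478.77
Buyer bears (A): 479.62 + 366.98 + 241.97 + 614.92 = 1703.49
Landed cost (A) = invoice 41914.25 + 1703.49 + duty 8478.77 = 52096.51
Supplier B (EXW):
CIF value = EXW price + inland to port + export clearance + origin terminal + freight + insurance = 40721.58 + 242.16 + 337.53 + 818.57 + 4322.25 + 479.62 = 46921.71
Import duty = 46921.71 × 20% = 9384.34
Buyer bears (B): 242.16 + 337.53 + 818.57 + 4322.25 + 479.62 + 366.98 + 241.97 + 614.92 = 7424.00
Landed cost (B) = invoice 40721.58 + 7424.00 + duty 9384.34 = 57529.92
Difference = |52096.51 − 57529.92| = 5433.41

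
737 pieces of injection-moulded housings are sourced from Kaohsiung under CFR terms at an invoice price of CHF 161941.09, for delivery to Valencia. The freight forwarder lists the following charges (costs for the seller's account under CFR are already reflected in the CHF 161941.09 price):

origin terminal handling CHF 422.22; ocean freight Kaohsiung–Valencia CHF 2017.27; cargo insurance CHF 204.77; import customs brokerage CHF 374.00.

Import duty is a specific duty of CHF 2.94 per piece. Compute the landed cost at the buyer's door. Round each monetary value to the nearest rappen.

CFR: the seller pays costs through ocean freight to the destination port, but not insurance.
Already in the invoice (seller's account under CFR): origin terminal, freight — exclude.
CIF value = CFR price + insurance = 161941.09 + 204.77 = 162145.86
Import duty = 737 × 2.94 = 2166.78
Buyer bears: insurance 204.77 + brokerage 374.00 + duty 2166.78 = 2745.55
Landed cost = invoice 161941.09 + 2745.55 = 164686.64

Total landed cost: CHF 164686.64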